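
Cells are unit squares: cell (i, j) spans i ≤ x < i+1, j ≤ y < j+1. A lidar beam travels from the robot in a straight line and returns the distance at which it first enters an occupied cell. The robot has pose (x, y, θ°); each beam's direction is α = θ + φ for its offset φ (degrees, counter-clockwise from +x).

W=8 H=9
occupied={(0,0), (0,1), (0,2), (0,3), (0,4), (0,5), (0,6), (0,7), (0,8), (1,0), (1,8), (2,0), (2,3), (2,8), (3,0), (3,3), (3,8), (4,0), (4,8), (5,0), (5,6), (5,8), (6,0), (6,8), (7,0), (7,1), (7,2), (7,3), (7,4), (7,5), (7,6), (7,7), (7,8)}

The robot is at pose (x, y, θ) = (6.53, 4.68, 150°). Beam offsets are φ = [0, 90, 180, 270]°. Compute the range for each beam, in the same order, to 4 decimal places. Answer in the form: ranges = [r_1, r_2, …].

ranges = [6.3855, 4.2493, 0.5427, 0.9400]

beam 1: φ=0°, α=150°
  direction (-0.8660, 0.5000); cell (6,4); t to first gridline: x 0.6120, y 0.6400 (then +1.1547 / +2.0000)
    (5,4) via x @ 0.6120
    (5,5) via y @ 0.6400
    (4,5) via x @ 1.7667
    (4,6) via y @ 2.6400
    (3,6) via x @ 2.9214
    (2,6) via x @ 4.0761
    (2,7) via y @ 4.6400
    (1,7) via x @ 5.2308
    (0,7) via x @ 6.3855  # hit
  → r_1 = 6.3855
beam 2: φ=90°, α=240°
  direction (-0.5000, -0.8660); cell (6,4); t to first gridline: x 1.0600, y 0.7852 (then +2.0000 / +1.1547)
    (6,3) via y @ 0.7852
    (5,3) via x @ 1.0600
    (5,2) via y @ 1.9399
    (4,2) via x @ 3.0600
    (4,1) via y @ 3.0946
    (4,0) via y @ 4.2493  # hit
  → r_2 = 4.2493
beam 3: φ=180°, α=330°
  direction (0.8660, -0.5000); cell (6,4); t to first gridline: x 0.5427, y 1.3600 (then +1.1547 / +2.0000)
    (7,4) via x @ 0.5427  # hit
  → r_3 = 0.5427
beam 4: φ=270°, α=60°
  direction (0.5000, 0.8660); cell (6,4); t to first gridline: x 0.9400, y 0.3695 (then +2.0000 / +1.1547)
    (6,5) via y @ 0.3695
    (7,5) via x @ 0.9400  # hit
  → r_4 = 0.9400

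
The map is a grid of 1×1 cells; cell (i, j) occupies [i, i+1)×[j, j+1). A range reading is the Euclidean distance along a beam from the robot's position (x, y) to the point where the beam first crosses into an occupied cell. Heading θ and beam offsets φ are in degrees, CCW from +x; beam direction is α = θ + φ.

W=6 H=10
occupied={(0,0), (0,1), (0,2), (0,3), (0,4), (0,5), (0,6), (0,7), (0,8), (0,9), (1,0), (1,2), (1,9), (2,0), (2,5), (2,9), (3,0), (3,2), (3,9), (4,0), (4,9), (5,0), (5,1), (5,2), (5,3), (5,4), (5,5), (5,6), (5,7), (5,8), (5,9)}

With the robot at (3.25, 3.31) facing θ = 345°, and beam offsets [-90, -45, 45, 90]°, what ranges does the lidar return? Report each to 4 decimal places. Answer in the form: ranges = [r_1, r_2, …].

ranges = [0.3209, 0.3580, 2.0207, 5.8907]

beam 1: φ=-90°, α=255°
  direction (-0.2588, -0.9659); cell (3,3); t to first gridline: x 0.9659, y 0.3209 (then +3.8637 / +1.0353)
    (3,2) via y @ 0.3209  # hit
  → r_1 = 0.3209
beam 2: φ=-45°, α=300°
  direction (0.5000, -0.8660); cell (3,3); t to first gridline: x 1.5000, y 0.3580 (then +2.0000 / +1.1547)
    (3,2) via y @ 0.3580  # hit
  → r_2 = 0.3580
beam 3: φ=45°, α=30°
  direction (0.8660, 0.5000); cell (3,3); t to first gridline: x 0.8660, y 1.3800 (then +1.1547 / +2.0000)
    (4,3) via x @ 0.8660
    (4,4) via y @ 1.3800
    (5,4) via x @ 2.0207  # hit
  → r_3 = 2.0207
beam 4: φ=90°, α=75°
  direction (0.2588, 0.9659); cell (3,3); t to first gridline: x 2.8978, y 0.7143 (then +3.8637 / +1.0353)
    (3,4) via y @ 0.7143
    (3,5) via y @ 1.7496
    (3,6) via y @ 2.7849
    (4,6) via x @ 2.8978
    (4,7) via y @ 3.8202
    (4,8) via y @ 4.8554
    (4,9) via y @ 5.8907  # hit
  → r_4 = 5.8907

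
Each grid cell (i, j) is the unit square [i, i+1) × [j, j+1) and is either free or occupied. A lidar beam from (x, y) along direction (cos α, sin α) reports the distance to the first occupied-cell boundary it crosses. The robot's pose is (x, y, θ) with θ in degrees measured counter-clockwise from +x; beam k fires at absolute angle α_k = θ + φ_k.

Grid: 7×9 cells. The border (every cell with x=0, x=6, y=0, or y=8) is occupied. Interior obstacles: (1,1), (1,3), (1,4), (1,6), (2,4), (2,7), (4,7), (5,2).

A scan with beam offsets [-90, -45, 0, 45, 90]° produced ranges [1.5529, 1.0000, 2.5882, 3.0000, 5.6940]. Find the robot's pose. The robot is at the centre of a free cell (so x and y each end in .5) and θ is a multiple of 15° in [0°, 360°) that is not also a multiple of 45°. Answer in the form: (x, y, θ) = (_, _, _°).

Enumerate (i+0.5, j+0.5, θ) over the 27 free cells and 16 admissible headings. For each, cast all 5 beams and compare to the given ranges.
  (3.5, 5.5, 150°): beam 1 = 1.7321 ≠ 1.5529 ✗
  (5.5, 4.5, 330°): beam 1 = 4.0415 ≠ 1.5529 ✗
  (3.5, 6.5, 210°): beam 1 = 1.0000 ≠ 1.5529 ✗
  …
  (5.5, 6.5, 165°): r_1=1.5529, r_2=1.0000, r_3=2.5882, r_4=3.0000, r_5=5.6940 — all match ✓
Only this pose fits every beam.

(x, y, θ) = (5.5, 6.5, 165°)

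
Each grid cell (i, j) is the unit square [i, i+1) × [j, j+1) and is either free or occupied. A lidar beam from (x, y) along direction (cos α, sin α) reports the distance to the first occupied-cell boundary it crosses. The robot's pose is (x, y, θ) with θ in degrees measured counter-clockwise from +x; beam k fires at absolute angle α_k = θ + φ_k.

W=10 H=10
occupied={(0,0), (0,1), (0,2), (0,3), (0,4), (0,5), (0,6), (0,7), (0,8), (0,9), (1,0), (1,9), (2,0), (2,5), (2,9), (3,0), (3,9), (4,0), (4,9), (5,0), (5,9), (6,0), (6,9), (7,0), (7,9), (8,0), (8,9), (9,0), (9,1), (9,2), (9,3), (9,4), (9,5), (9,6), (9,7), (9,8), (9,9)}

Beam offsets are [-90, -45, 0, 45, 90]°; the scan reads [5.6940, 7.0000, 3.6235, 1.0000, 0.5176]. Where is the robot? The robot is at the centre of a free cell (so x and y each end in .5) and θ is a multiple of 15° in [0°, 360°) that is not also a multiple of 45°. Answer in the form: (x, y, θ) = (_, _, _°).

Enumerate (i+0.5, j+0.5, θ) over the 63 free cells and 16 admissible headings. For each, cast all 5 beams and compare to the given ranges.
  (7.5, 4.5, 150°): beam 1 = 3.0000 ≠ 5.6940 ✗
  (6.5, 4.5, 120°): beam 1 = 2.8868 ≠ 5.6940 ✗
  (8.5, 1.5, 30°): beam 1 = 0.5774 ≠ 5.6940 ✗
  …
  (8.5, 4.5, 255°): r_1=5.6940, r_2=7.0000, r_3=3.6235, r_4=1.0000, r_5=0.5176 — all match ✓
Only this pose fits every beam.

(x, y, θ) = (8.5, 4.5, 255°)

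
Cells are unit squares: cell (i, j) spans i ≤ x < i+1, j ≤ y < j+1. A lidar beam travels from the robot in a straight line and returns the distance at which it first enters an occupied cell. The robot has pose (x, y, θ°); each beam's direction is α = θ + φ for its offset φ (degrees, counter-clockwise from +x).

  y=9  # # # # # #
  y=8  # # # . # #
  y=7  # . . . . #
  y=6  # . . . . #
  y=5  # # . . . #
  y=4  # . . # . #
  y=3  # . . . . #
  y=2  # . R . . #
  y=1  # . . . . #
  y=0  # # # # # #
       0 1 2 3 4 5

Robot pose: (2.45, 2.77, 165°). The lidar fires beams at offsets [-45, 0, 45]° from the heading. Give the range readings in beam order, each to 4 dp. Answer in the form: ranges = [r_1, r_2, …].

beam 1: φ=-45°, α=120°
  cosα=-0.5000 sinα=0.8660 | (2,2) | tMaxX 0.9000 tMaxY 0.2656 | tΔX 2.0000 tΔY 1.1547
    t=0.2656 [y] (2,3)
    t=0.9000 [x] (1,3)
    t=1.4203 [y] (1,4)
    t=2.5750 [y] (1,5) — stop
  → r_1 = 2.5750
beam 2: φ=0°, α=165°
  cosα=-0.9659 sinα=0.2588 | (2,2) | tMaxX 0.4659 tMaxY 0.8887 | tΔX 1.0353 tΔY 3.8637
    t=0.4659 [x] (1,2)
    t=0.8887 [y] (1,3)
    t=1.5012 [x] (0,3) — stop
  → r_2 = 1.5012
beam 3: φ=45°, α=210°
  cosα=-0.8660 sinα=-0.5000 | (2,2) | tMaxX 0.5196 tMaxY 1.5400 | tΔX 1.1547 tΔY 2.0000
    t=0.5196 [x] (1,2)
    t=1.5400 [y] (1,1)
    t=1.6743 [x] (0,1) — stop
  → r_3 = 1.6743

ranges = [2.5750, 1.5012, 1.6743]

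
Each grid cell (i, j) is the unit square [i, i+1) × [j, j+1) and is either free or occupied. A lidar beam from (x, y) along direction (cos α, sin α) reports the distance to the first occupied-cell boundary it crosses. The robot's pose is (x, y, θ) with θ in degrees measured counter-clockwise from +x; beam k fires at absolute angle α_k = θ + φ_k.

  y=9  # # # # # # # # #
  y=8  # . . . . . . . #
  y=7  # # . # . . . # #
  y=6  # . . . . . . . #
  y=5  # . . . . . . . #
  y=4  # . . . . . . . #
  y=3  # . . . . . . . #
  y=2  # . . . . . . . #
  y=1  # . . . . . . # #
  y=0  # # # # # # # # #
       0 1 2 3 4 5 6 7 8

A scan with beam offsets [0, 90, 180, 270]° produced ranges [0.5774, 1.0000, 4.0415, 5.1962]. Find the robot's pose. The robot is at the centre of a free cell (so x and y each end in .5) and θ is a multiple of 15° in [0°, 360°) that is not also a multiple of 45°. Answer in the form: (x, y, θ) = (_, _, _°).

(x, y, θ) = (7.5, 5.5, 330°)

Enumerate (i+0.5, j+0.5, θ) over the 52 free cells and 16 admissible headings. For each, cast all 4 beams and compare to the given ranges.
  (4.5, 2.5, 330°): beam 1 = 2.8868 ≠ 0.5774 ✗
  (3.5, 5.5, 150°): beam 1 = 2.8868 ≠ 0.5774 ✗
  (7.5, 2.5, 255°): beam 1 = 0.5176 ≠ 0.5774 ✗
  (5.5, 3.5, 75°): beam 1 = 5.6940 ≠ 0.5774 ✗
  …
  (7.5, 5.5, 330°): r_1=0.5774, r_2=1.0000, r_3=4.0415, r_4=5.1962 — all match ✓
No second candidate reproduces the full scan.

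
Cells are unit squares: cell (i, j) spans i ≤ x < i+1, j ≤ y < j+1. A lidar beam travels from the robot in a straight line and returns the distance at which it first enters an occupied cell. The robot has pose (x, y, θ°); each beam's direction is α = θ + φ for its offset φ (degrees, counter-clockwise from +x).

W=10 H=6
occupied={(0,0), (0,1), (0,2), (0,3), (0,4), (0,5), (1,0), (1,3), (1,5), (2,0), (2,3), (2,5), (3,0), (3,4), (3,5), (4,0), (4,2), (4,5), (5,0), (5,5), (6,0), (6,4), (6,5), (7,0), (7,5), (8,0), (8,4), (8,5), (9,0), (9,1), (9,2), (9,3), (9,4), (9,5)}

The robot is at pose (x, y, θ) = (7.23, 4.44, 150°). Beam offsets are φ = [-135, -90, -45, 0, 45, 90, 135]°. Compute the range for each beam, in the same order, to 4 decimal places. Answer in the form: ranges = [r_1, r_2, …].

ranges = [0.7972, 0.6466, 0.5798, 0.2656, 0.2381, 0.4600, 3.5614]

beam 1: φ=-135°, α=15°
  direction (0.9659, 0.2588); cell (7,4); t to first gridline: x 0.7972, y 2.1637 (then +1.0353 / +3.8637)
    (8,4) via x @ 0.7972  # hit
  → r_1 = 0.7972
beam 2: φ=-90°, α=60°
  direction (0.5000, 0.8660); cell (7,4); t to first gridline: x 1.5400, y 0.6466 (then +2.0000 / +1.1547)
    (7,5) via y @ 0.6466  # hit
  → r_2 = 0.6466
beam 3: φ=-45°, α=105°
  direction (-0.2588, 0.9659); cell (7,4); t to first gridline: x 0.8887, y 0.5798 (then +3.8637 / +1.0353)
    (7,5) via y @ 0.5798  # hit
  → r_3 = 0.5798
beam 4: φ=0°, α=150°
  direction (-0.8660, 0.5000); cell (7,4); t to first gridline: x 0.2656, y 1.1200 (then +1.1547 / +2.0000)
    (6,4) via x @ 0.2656  # hit
  → r_4 = 0.2656
beam 5: φ=45°, α=195°
  direction (-0.9659, -0.2588); cell (7,4); t to first gridline: x 0.2381, y 1.7000 (then +1.0353 / +3.8637)
    (6,4) via x @ 0.2381  # hit
  → r_5 = 0.2381
beam 6: φ=90°, α=240°
  direction (-0.5000, -0.8660); cell (7,4); t to first gridline: x 0.4600, y 0.5081 (then +2.0000 / +1.1547)
    (6,4) via x @ 0.4600  # hit
  → r_6 = 0.4600
beam 7: φ=135°, α=285°
  direction (0.2588, -0.9659); cell (7,4); t to first gridline: x 2.9751, y 0.4555 (then +3.8637 / +1.0353)
    (7,3) via y @ 0.4555
    (7,2) via y @ 1.4908
    (7,1) via y @ 2.5261
    (8,1) via x @ 2.9751
    (8,0) via y @ 3.5614  # hit
  → r_7 = 3.5614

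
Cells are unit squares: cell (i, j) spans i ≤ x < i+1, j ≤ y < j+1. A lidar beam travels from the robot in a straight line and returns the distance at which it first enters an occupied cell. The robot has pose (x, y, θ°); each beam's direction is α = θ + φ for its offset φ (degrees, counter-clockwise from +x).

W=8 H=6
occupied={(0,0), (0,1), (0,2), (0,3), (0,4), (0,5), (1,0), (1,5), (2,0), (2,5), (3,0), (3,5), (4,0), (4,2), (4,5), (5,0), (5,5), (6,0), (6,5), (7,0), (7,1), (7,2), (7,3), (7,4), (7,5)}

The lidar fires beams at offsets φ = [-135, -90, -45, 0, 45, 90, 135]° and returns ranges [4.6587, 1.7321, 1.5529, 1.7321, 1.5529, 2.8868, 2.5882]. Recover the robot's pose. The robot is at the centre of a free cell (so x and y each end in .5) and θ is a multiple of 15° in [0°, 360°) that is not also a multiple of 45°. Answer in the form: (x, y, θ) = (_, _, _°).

Enumerate (i+0.5, j+0.5, θ) over the 23 free cells and 16 admissible headings. For each, cast all 7 beams and compare to the given ranges.
  (2.5, 4.5, 240°): beam 1 = 0.5176 ≠ 4.6587 ✗
  (1.5, 2.5, 150°): beam 1 = 5.6940 ≠ 4.6587 ✗
  (1.5, 1.5, 30°): beam 1 = 0.5176 ≠ 4.6587 ✗
  …
  (2.5, 3.5, 150°): r_1=4.6587, r_2=1.7321, r_3=1.5529, r_4=1.7321, r_5=1.5529, r_6=2.8868, r_7=2.5882 — all match ✓
Unique over the lattice → pose = (2.5, 3.5, 150°).

(x, y, θ) = (2.5, 3.5, 150°)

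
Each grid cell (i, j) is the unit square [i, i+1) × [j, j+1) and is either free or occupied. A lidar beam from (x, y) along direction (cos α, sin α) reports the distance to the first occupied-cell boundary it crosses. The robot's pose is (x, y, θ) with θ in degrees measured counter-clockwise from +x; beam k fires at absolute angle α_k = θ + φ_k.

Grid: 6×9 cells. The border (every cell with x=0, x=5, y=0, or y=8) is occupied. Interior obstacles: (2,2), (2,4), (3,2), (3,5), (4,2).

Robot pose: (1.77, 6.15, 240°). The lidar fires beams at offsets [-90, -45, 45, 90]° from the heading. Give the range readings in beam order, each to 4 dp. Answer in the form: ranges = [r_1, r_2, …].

ranges = [0.8891, 0.7972, 1.1906, 1.4203]

beam 1: φ=-90°, α=150°
  dir = (cos 150°, sin 150°) = (-0.8660, 0.5000); from cell (1,6)
  next x-line at t=0.8891, next y-line at t=1.7000; Δt_x=1.1547, Δt_y=2.0000
    x: enter (0,6) at t=0.8891 ← occupied
  → r_1 = 0.8891
beam 2: φ=-45°, α=195°
  dir = (cos 195°, sin 195°) = (-0.9659, -0.2588); from cell (1,6)
  next x-line at t=0.7972, next y-line at t=0.5796; Δt_x=1.0353, Δt_y=3.8637
    y: enter (1,5) at t=0.5796
    x: enter (0,5) at t=0.7972 ← occupied
  → r_2 = 0.7972
beam 3: φ=45°, α=285°
  dir = (cos 285°, sin 285°) = (0.2588, -0.9659); from cell (1,6)
  next x-line at t=0.8887, next y-line at t=0.1553; Δt_x=3.8637, Δt_y=1.0353
    y: enter (1,5) at t=0.1553
    x: enter (2,5) at t=0.8887
    y: enter (2,4) at t=1.1906 ← occupied
  → r_3 = 1.1906
beam 4: φ=90°, α=330°
  dir = (cos 330°, sin 330°) = (0.8660, -0.5000); from cell (1,6)
  next x-line at t=0.2656, next y-line at t=0.3000; Δt_x=1.1547, Δt_y=2.0000
    x: enter (2,6) at t=0.2656
    y: enter (2,5) at t=0.3000
    x: enter (3,5) at t=1.4203 ← occupied
  → r_4 = 1.4203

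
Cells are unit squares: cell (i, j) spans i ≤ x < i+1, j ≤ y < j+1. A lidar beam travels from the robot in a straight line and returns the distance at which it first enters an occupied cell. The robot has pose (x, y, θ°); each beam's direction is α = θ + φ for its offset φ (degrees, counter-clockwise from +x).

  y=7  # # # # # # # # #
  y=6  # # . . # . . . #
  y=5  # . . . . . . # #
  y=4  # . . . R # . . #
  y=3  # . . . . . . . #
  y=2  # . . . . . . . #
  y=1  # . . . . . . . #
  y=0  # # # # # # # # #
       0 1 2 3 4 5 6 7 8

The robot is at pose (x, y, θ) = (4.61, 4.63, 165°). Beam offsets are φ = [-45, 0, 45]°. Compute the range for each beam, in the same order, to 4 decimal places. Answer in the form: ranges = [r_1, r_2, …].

beam 1: φ=-45°, α=120°
  dir = (cos 120°, sin 120°) = (-0.5000, 0.8660); from cell (4,4)
  next x-line at t=1.2200, next y-line at t=0.4272; Δt_x=2.0000, Δt_y=1.1547
    y: enter (4,5) at t=0.4272
    x: enter (3,5) at t=1.2200
    y: enter (3,6) at t=1.5819
    y: enter (3,7) at t=2.7366 ← occupied
  → r_1 = 2.7366
beam 2: φ=0°, α=165°
  dir = (cos 165°, sin 165°) = (-0.9659, 0.2588); from cell (4,4)
  next x-line at t=0.6315, next y-line at t=1.4296; Δt_x=1.0353, Δt_y=3.8637
    x: enter (3,4) at t=0.6315
    y: enter (3,5) at t=1.4296
    x: enter (2,5) at t=1.6668
    x: enter (1,5) at t=2.7021
    x: enter (0,5) at t=3.7373 ← occupied
  → r_2 = 3.7373
beam 3: φ=45°, α=210°
  dir = (cos 210°, sin 210°) = (-0.8660, -0.5000); from cell (4,4)
  next x-line at t=0.7044, next y-line at t=1.2600; Δt_x=1.1547, Δt_y=2.0000
    x: enter (3,4) at t=0.7044
    y: enter (3,3) at t=1.2600
    x: enter (2,3) at t=1.8591
    x: enter (1,3) at t=3.0138
    y: enter (1,2) at t=3.2600
    x: enter (0,2) at t=4.1685 ← occupied
  → r_3 = 4.1685

ranges = [2.7366, 3.7373, 4.1685]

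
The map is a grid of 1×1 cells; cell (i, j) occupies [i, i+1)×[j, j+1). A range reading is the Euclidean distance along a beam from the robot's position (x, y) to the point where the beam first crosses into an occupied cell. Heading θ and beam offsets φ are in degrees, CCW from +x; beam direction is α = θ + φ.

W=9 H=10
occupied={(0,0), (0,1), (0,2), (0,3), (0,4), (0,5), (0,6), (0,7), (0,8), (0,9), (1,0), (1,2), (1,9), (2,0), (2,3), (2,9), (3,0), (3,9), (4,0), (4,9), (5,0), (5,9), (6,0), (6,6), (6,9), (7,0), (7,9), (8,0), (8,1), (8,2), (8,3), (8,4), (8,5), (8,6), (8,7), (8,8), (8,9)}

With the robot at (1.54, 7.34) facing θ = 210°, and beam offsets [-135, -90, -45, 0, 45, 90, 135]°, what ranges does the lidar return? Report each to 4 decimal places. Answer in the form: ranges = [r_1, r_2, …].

ranges = [1.7186, 1.0800, 0.5590, 0.6235, 2.0864, 7.3208, 4.6173]

beam 1: φ=-135°, α=75°
  d=(0.2588,0.9659)  start (1,7)  tX=1.7773 tY=0.6833  stride 1/|dx|=3.8637 1/|dy|=1.0353
    cross y-line → (1,8), t=0.6833
    cross y-line → (1,9), t=1.7186 (wall)
  → r_1 = 1.7186
beam 2: φ=-90°, α=120°
  d=(-0.5000,0.8660)  start (1,7)  tX=1.0800 tY=0.7621  stride 1/|dx|=2.0000 1/|dy|=1.1547
    cross y-line → (1,8), t=0.7621
    cross x-line → (0,8), t=1.0800 (wall)
  → r_2 = 1.0800
beam 3: φ=-45°, α=165°
  d=(-0.9659,0.2588)  start (1,7)  tX=0.5590 tY=2.5500  stride 1/|dx|=1.0353 1/|dy|=3.8637
    cross x-line → (0,7), t=0.5590 (wall)
  → r_3 = 0.5590
beam 4: φ=0°, α=210°
  d=(-0.8660,-0.5000)  start (1,7)  tX=0.6235 tY=0.6800  stride 1/|dx|=1.1547 1/|dy|=2.0000
    cross x-line → (0,7), t=0.6235 (wall)
  → r_4 = 0.6235
beam 5: φ=45°, α=255°
  d=(-0.2588,-0.9659)  start (1,7)  tX=2.0864 tY=0.3520  stride 1/|dx|=3.8637 1/|dy|=1.0353
    cross y-line → (1,6), t=0.3520
    cross y-line → (1,5), t=1.3873
    cross x-line → (0,5), t=2.0864 (wall)
  → r_5 = 2.0864
beam 6: φ=90°, α=300°
  d=(0.5000,-0.8660)  start (1,7)  tX=0.9200 tY=0.3926  stride 1/|dx|=2.0000 1/|dy|=1.1547
    cross y-line → (1,6), t=0.3926
    cross x-line → (2,6), t=0.9200
    cross y-line → (2,5), t=1.5473
    cross y-line → (2,4), t=2.7020
    cross x-line → (3,4), t=2.9200
    cross y-line → (3,3), t=3.8567
    cross x-line → (4,3), t=4.9200
    cross y-line → (4,2), t=5.0114
    cross y-line → (4,1), t=6.1661
    cross x-line → (5,1), t=6.9200
    cross y-line → (5,0), t=7.3208 (wall)
  → r_6 = 7.3208
beam 7: φ=135°, α=345°
  d=(0.9659,-0.2588)  start (1,7)  tX=0.4762 tY=1.3137  stride 1/|dx|=1.0353 1/|dy|=3.8637
    cross x-line → (2,7), t=0.4762
    cross y-line → (2,6), t=1.3137
    cross x-line → (3,6), t=1.5115
    cross x-line → (4,6), t=2.5468
    cross x-line → (5,6), t=3.5821
    cross x-line → (6,6), t=4.6173 (wall)
  → r_7 = 4.6173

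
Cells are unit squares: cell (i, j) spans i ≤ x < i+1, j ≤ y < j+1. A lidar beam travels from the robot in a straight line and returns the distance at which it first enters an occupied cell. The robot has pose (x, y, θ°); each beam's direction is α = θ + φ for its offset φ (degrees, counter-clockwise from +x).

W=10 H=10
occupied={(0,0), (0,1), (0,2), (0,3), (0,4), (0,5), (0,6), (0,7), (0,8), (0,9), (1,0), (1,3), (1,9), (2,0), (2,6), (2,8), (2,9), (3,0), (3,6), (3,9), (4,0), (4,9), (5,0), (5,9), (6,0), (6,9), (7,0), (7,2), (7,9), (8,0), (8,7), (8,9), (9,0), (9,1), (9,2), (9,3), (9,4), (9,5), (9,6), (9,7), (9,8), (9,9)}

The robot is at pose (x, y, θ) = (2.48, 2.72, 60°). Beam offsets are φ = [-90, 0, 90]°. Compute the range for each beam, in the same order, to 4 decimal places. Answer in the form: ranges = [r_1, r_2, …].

beam 1: φ=-90°, α=330°
  d=(0.8660,-0.5000)  start (2,2)  tX=0.6004 tY=1.4400  stride 1/|dx|=1.1547 1/|dy|=2.0000
    cross x-line → (3,2), t=0.6004
    cross y-line → (3,1), t=1.4400
    cross x-line → (4,1), t=1.7551
    cross x-line → (5,1), t=2.9098
    cross y-line → (5,0), t=3.4400 (wall)
  → r_1 = 3.4400
beam 2: φ=0°, α=60°
  d=(0.5000,0.8660)  start (2,2)  tX=1.0400 tY=0.3233  stride 1/|dx|=2.0000 1/|dy|=1.1547
    cross y-line → (2,3), t=0.3233
    cross x-line → (3,3), t=1.0400
    cross y-line → (3,4), t=1.4780
    cross y-line → (3,5), t=2.6327
    cross x-line → (4,5), t=3.0400
    cross y-line → (4,6), t=3.7874
    cross y-line → (4,7), t=4.9421
    cross x-line → (5,7), t=5.0400
    cross y-line → (5,8), t=6.0968
    cross x-line → (6,8), t=7.0400
    cross y-line → (6,9), t=7.2515 (wall)
  → r_2 = 7.2515
beam 3: φ=90°, α=150°
  d=(-0.8660,0.5000)  start (2,2)  tX=0.5543 tY=0.5600  stride 1/|dx|=1.1547 1/|dy|=2.0000
    cross x-line → (1,2), t=0.5543
    cross y-line → (1,3), t=0.5600 (wall)
  → r_3 = 0.5600

ranges = [3.4400, 7.2515, 0.5600]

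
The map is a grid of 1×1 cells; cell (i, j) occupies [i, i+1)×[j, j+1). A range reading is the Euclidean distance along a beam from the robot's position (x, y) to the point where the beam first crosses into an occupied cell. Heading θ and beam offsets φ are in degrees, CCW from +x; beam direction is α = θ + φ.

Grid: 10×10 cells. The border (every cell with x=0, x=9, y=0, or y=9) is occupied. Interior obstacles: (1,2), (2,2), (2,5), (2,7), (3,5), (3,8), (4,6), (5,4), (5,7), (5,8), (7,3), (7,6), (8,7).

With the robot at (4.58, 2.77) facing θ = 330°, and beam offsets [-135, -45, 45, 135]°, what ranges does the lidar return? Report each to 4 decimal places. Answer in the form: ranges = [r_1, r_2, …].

beam 1: φ=-135°, α=195°
  direction (-0.9659, -0.2588); cell (4,2); t to first gridline: x 0.6005, y 2.9751 (then +1.0353 / +3.8637)
    (3,2) via x @ 0.6005
    (2,2) via x @ 1.6357  # hit
  → r_1 = 1.6357
beam 2: φ=-45°, α=285°
  direction (0.2588, -0.9659); cell (4,2); t to first gridline: x 1.6228, y 0.7972 (then +3.8637 / +1.0353)
    (4,1) via y @ 0.7972
    (5,1) via x @ 1.6228
    (5,0) via y @ 1.8324  # hit
  → r_2 = 1.8324
beam 3: φ=45°, α=15°
  direction (0.9659, 0.2588); cell (4,2); t to first gridline: x 0.4348, y 0.8887 (then +1.0353 / +3.8637)
    (5,2) via x @ 0.4348
    (5,3) via y @ 0.8887
    (6,3) via x @ 1.4701
    (7,3) via x @ 2.5054  # hit
  → r_3 = 2.5054
beam 4: φ=135°, α=105°
  direction (-0.2588, 0.9659); cell (4,2); t to first gridline: x 2.2409, y 0.2381 (then +3.8637 / +1.0353)
    (4,3) via y @ 0.2381
    (4,4) via y @ 1.2734
    (3,4) via x @ 2.2409
    (3,5) via y @ 2.3087  # hit
  → r_4 = 2.3087

ranges = [1.6357, 1.8324, 2.5054, 2.3087]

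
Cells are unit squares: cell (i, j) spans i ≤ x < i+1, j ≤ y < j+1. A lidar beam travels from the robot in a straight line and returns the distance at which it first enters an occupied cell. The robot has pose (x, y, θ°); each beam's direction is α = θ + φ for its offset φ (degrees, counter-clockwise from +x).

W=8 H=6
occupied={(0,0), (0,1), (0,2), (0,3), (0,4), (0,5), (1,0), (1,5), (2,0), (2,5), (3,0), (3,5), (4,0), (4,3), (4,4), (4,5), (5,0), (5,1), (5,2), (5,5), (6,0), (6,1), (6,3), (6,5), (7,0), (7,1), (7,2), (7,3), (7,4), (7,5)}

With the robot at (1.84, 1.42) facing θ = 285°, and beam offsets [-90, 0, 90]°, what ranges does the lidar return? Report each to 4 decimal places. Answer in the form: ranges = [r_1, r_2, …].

ranges = [0.8696, 0.4348, 3.2715]

beam 1: φ=-90°, α=195°
  cosα=-0.9659 sinα=-0.2588 | (1,1) | tMaxX 0.8696 tMaxY 1.6228 | tΔX 1.0353 tΔY 3.8637
    t=0.8696 [x] (0,1) — stop
  → r_1 = 0.8696
beam 2: φ=0°, α=285°
  cosα=0.2588 sinα=-0.9659 | (1,1) | tMaxX 0.6182 tMaxY 0.4348 | tΔX 3.8637 tΔY 1.0353
    t=0.4348 [y] (1,0) — stop
  → r_2 = 0.4348
beam 3: φ=90°, α=15°
  cosα=0.9659 sinα=0.2588 | (1,1) | tMaxX 0.1656 tMaxY 2.2409 | tΔX 1.0353 tΔY 3.8637
    t=0.1656 [x] (2,1)
    t=1.2009 [x] (3,1)
    t=2.2362 [x] (4,1)
    t=2.2409 [y] (4,2)
    t=3.2715 [x] (5,2) — stop
  → r_3 = 3.2715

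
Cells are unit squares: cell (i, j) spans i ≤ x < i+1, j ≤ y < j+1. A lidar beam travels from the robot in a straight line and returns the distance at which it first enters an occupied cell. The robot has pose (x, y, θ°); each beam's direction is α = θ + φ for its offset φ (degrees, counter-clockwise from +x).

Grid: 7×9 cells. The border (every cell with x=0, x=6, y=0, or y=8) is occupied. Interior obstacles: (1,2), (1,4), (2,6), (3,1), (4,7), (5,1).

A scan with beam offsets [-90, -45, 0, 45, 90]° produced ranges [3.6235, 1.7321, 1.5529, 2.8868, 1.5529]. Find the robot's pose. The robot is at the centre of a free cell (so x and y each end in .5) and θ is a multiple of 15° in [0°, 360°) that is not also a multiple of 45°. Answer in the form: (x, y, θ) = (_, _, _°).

Enumerate (i+0.5, j+0.5, θ) over the 29 free cells and 16 admissible headings. For each, cast all 5 beams and compare to the given ranges.
  (4.5, 3.5, 300°): beam 1 = 2.8868 ≠ 3.6235 ✗
  (1.5, 6.5, 165°): beam 1 = 1.5529 ≠ 3.6235 ✗
  (3.5, 4.5, 240°): beam 1 = 2.8868 ≠ 3.6235 ✗
  (5.5, 2.5, 60°): beam 1 = 0.5774 ≠ 3.6235 ✗
  (3.5, 2.5, 285°): beam 1 = 1.5529 ≠ 3.6235 ✗
  …
  (4.5, 5.5, 15°): r_1=3.6235, r_2=1.7321, r_3=1.5529, r_4=2.8868, r_5=1.5529 — all match ✓
No second candidate reproduces the full scan.

(x, y, θ) = (4.5, 5.5, 15°)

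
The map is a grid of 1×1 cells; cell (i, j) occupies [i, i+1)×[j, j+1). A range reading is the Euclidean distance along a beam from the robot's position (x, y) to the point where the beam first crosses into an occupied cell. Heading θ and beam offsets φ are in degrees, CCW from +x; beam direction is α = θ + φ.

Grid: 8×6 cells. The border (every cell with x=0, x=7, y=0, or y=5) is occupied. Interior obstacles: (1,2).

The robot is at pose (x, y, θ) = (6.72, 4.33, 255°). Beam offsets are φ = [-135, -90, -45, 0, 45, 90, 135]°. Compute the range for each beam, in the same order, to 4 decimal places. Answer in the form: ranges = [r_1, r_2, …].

ranges = [0.7736, 2.5887, 6.6049, 3.4475, 0.5600, 0.2899, 0.3233]

beam 1: φ=-135°, α=120°
  dir = (cos 120°, sin 120°) = (-0.5000, 0.8660); from cell (6,4)
  next x-line at t=1.4400, next y-line at t=0.7736; Δt_x=2.0000, Δt_y=1.1547
    y: enter (6,5) at t=0.7736 ← occupied
  → r_1 = 0.7736
beam 2: φ=-90°, α=165°
  dir = (cos 165°, sin 165°) = (-0.9659, 0.2588); from cell (6,4)
  next x-line at t=0.7454, next y-line at t=2.5887; Δt_x=1.0353, Δt_y=3.8637
    x: enter (5,4) at t=0.7454
    x: enter (4,4) at t=1.7807
    y: enter (4,5) at t=2.5887 ← occupied
  → r_2 = 2.5887
beam 3: φ=-45°, α=210°
  dir = (cos 210°, sin 210°) = (-0.8660, -0.5000); from cell (6,4)
  next x-line at t=0.8314, next y-line at t=0.6600; Δt_x=1.1547, Δt_y=2.0000
    y: enter (6,3) at t=0.6600
    x: enter (5,3) at t=0.8314
    x: enter (4,3) at t=1.9861
    y: enter (4,2) at t=2.6600
    x: enter (3,2) at t=3.1408
    x: enter (2,2) at t=4.2955
    y: enter (2,1) at t=4.6600
    x: enter (1,1) at t=5.4502
    x: enter (0,1) at t=6.6049 ← occupied
  → r_3 = 6.6049
beam 4: φ=0°, α=255°
  dir = (cos 255°, sin 255°) = (-0.2588, -0.9659); from cell (6,4)
  next x-line at t=2.7819, next y-line at t=0.3416; Δt_x=3.8637, Δt_y=1.0353
    y: enter (6,3) at t=0.3416
    y: enter (6,2) at t=1.3769
    y: enter (6,1) at t=2.4122
    x: enter (5,1) at t=2.7819
    y: enter (5,0) at t=3.4475 ← occupied
  → r_4 = 3.4475
beam 5: φ=45°, α=300°
  dir = (cos 300°, sin 300°) = (0.5000, -0.8660); from cell (6,4)
  next x-line at t=0.5600, next y-line at t=0.3811; Δt_x=2.0000, Δt_y=1.1547
    y: enter (6,3) at t=0.3811
    x: enter (7,3) at t=0.5600 ← occupied
  → r_5 = 0.5600
beam 6: φ=90°, α=345°
  dir = (cos 345°, sin 345°) = (0.9659, -0.2588); from cell (6,4)
  next x-line at t=0.2899, next y-line at t=1.2750; Δt_x=1.0353, Δt_y=3.8637
    x: enter (7,4) at t=0.2899 ← occupied
  → r_6 = 0.2899
beam 7: φ=135°, α=30°
  dir = (cos 30°, sin 30°) = (0.8660, 0.5000); from cell (6,4)
  next x-line at t=0.3233, next y-line at t=1.3400; Δt_x=1.1547, Δt_y=2.0000
    x: enter (7,4) at t=0.3233 ← occupied
  → r_7 = 0.3233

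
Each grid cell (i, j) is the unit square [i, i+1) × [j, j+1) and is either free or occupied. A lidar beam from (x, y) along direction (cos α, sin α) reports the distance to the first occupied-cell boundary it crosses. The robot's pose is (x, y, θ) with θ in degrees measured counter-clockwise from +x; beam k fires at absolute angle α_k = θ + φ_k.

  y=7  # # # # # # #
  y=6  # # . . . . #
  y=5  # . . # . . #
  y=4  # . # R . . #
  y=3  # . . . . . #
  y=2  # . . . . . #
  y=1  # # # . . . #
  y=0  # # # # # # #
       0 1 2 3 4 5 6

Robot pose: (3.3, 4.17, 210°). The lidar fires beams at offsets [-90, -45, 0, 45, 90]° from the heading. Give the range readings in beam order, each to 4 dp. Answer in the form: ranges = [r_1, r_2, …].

beam 1: φ=-90°, α=120°
  dir = (cos 120°, sin 120°) = (-0.5000, 0.8660); from cell (3,4)
  next x-line at t=0.6000, next y-line at t=0.9584; Δt_x=2.0000, Δt_y=1.1547
    x: enter (2,4) at t=0.6000 ← occupied
  → r_1 = 0.6000
beam 2: φ=-45°, α=165°
  dir = (cos 165°, sin 165°) = (-0.9659, 0.2588); from cell (3,4)
  next x-line at t=0.3106, next y-line at t=3.2069; Δt_x=1.0353, Δt_y=3.8637
    x: enter (2,4) at t=0.3106 ← occupied
  → r_2 = 0.3106
beam 3: φ=0°, α=210°
  dir = (cos 210°, sin 210°) = (-0.8660, -0.5000); from cell (3,4)
  next x-line at t=0.3464, next y-line at t=0.3400; Δt_x=1.1547, Δt_y=2.0000
    y: enter (3,3) at t=0.3400
    x: enter (2,3) at t=0.3464
    x: enter (1,3) at t=1.5011
    y: enter (1,2) at t=2.3400
    x: enter (0,2) at t=2.6558 ← occupied
  → r_3 = 2.6558
beam 4: φ=45°, α=255°
  dir = (cos 255°, sin 255°) = (-0.2588, -0.9659); from cell (3,4)
  next x-line at t=1.1591, next y-line at t=0.1760; Δt_x=3.8637, Δt_y=1.0353
    y: enter (3,3) at t=0.1760
    x: enter (2,3) at t=1.1591
    y: enter (2,2) at t=1.2113
    y: enter (2,1) at t=2.2465 ← occupied
  → r_4 = 2.2465
beam 5: φ=90°, α=300°
  dir = (cos 300°, sin 300°) = (0.5000, -0.8660); from cell (3,4)
  next x-line at t=1.4000, next y-line at t=0.1963; Δt_x=2.0000, Δt_y=1.1547
    y: enter (3,3) at t=0.1963
    y: enter (3,2) at t=1.3510
    x: enter (4,2) at t=1.4000
    y: enter (4,1) at t=2.5057
    x: enter (5,1) at t=3.4000
    y: enter (5,0) at t=3.6604 ← occupied
  → r_5 = 3.6604

ranges = [0.6000, 0.3106, 2.6558, 2.2465, 3.6604]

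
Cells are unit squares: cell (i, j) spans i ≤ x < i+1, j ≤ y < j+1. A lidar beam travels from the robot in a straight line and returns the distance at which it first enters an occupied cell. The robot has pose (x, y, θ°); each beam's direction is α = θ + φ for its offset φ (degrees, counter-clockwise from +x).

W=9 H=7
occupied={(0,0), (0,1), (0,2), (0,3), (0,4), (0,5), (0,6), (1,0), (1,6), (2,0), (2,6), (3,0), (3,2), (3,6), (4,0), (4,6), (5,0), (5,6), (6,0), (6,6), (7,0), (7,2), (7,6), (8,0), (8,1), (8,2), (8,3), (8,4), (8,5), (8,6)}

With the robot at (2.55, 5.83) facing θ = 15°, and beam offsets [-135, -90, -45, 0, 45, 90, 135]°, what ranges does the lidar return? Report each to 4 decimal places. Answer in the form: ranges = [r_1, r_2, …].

beam 1: φ=-135°, α=240°
  dir = (cos 240°, sin 240°) = (-0.5000, -0.8660); from cell (2,5)
  next x-line at t=1.1000, next y-line at t=0.9584; Δt_x=2.0000, Δt_y=1.1547
    y: enter (2,4) at t=0.9584
    x: enter (1,4) at t=1.1000
    y: enter (1,3) at t=2.1131
    x: enter (0,3) at t=3.1000 ← occupied
  → r_1 = 3.1000
beam 2: φ=-90°, α=285°
  dir = (cos 285°, sin 285°) = (0.2588, -0.9659); from cell (2,5)
  next x-line at t=1.7387, next y-line at t=0.8593; Δt_x=3.8637, Δt_y=1.0353
    y: enter (2,4) at t=0.8593
    x: enter (3,4) at t=1.7387
    y: enter (3,3) at t=1.8946
    y: enter (3,2) at t=2.9298 ← occupied
  → r_2 = 2.9298
beam 3: φ=-45°, α=330°
  dir = (cos 330°, sin 330°) = (0.8660, -0.5000); from cell (2,5)
  next x-line at t=0.5196, next y-line at t=1.6600; Δt_x=1.1547, Δt_y=2.0000
    x: enter (3,5) at t=0.5196
    y: enter (3,4) at t=1.6600
    x: enter (4,4) at t=1.6743
    x: enter (5,4) at t=2.8290
    y: enter (5,3) at t=3.6600
    x: enter (6,3) at t=3.9837
    x: enter (7,3) at t=5.1384
    y: enter (7,2) at t=5.6600 ← occupied
  → r_3 = 5.6600
beam 4: φ=0°, α=15°
  dir = (cos 15°, sin 15°) = (0.9659, 0.2588); from cell (2,5)
  next x-line at t=0.4659, next y-line at t=0.6568; Δt_x=1.0353, Δt_y=3.8637
    x: enter (3,5) at t=0.4659
    y: enter (3,6) at t=0.6568 ← occupied
  → r_4 = 0.6568
beam 5: φ=45°, α=60°
  dir = (cos 60°, sin 60°) = (0.5000, 0.8660); from cell (2,5)
  next x-line at t=0.9000, next y-line at t=0.1963; Δt_x=2.0000, Δt_y=1.1547
    y: enter (2,6) at t=0.1963 ← occupied
  → r_5 = 0.1963
beam 6: φ=90°, α=105°
  dir = (cos 105°, sin 105°) = (-0.2588, 0.9659); from cell (2,5)
  next x-line at t=2.1250, next y-line at t=0.1760; Δt_x=3.8637, Δt_y=1.0353
    y: enter (2,6) at t=0.1760 ← occupied
  → r_6 = 0.1760
beam 7: φ=135°, α=150°
  dir = (cos 150°, sin 150°) = (-0.8660, 0.5000); from cell (2,5)
  next x-line at t=0.6351, next y-line at t=0.3400; Δt_x=1.1547, Δt_y=2.0000
    y: enter (2,6) at t=0.3400 ← occupied
  → r_7 = 0.3400

ranges = [3.1000, 2.9298, 5.6600, 0.6568, 0.1963, 0.1760, 0.3400]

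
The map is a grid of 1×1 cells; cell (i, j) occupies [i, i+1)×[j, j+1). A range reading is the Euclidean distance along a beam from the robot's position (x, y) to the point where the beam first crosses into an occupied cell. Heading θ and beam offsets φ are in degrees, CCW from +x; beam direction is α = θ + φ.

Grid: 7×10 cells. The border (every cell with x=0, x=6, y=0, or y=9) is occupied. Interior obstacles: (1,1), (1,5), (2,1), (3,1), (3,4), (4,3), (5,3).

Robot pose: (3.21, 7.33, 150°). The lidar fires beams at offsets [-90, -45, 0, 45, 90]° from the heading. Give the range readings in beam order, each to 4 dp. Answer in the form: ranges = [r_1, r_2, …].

beam 1: φ=-90°, α=60°
  cosα=0.5000 sinα=0.8660 | (3,7) | tMaxX 1.5800 tMaxY 0.7736 | tΔX 2.0000 tΔY 1.1547
    t=0.7736 [y] (3,8)
    t=1.5800 [x] (4,8)
    t=1.9283 [y] (4,9) — stop
  → r_1 = 1.9283
beam 2: φ=-45°, α=105°
  cosα=-0.2588 sinα=0.9659 | (3,7) | tMaxX 0.8114 tMaxY 0.6936 | tΔX 3.8637 tΔY 1.0353
    t=0.6936 [y] (3,8)
    t=0.8114 [x] (2,8)
    t=1.7289 [y] (2,9) — stop
  → r_2 = 1.7289
beam 3: φ=0°, α=150°
  cosα=-0.8660 sinα=0.5000 | (3,7) | tMaxX 0.2425 tMaxY 1.3400 | tΔX 1.1547 tΔY 2.0000
    t=0.2425 [x] (2,7)
    t=1.3400 [y] (2,8)
    t=1.3972 [x] (1,8)
    t=2.5519 [x] (0,8) — stop
  → r_3 = 2.5519
beam 4: φ=45°, α=195°
  cosα=-0.9659 sinα=-0.2588 | (3,7) | tMaxX 0.2174 tMaxY 1.2750 | tΔX 1.0353 tΔY 3.8637
    t=0.2174 [x] (2,7)
    t=1.2527 [x] (1,7)
    t=1.2750 [y] (1,6)
    t=2.2880 [x] (0,6) — stop
  → r_4 = 2.2880
beam 5: φ=90°, α=240°
  cosα=-0.5000 sinα=-0.8660 | (3,7) | tMaxX 0.4200 tMaxY 0.3811 | tΔX 2.0000 tΔY 1.1547
    t=0.3811 [y] (3,6)
    t=0.4200 [x] (2,6)
    t=1.5358 [y] (2,5)
    t=2.4200 [x] (1,5) — stop
  → r_5 = 2.4200

ranges = [1.9283, 1.7289, 2.5519, 2.2880, 2.4200]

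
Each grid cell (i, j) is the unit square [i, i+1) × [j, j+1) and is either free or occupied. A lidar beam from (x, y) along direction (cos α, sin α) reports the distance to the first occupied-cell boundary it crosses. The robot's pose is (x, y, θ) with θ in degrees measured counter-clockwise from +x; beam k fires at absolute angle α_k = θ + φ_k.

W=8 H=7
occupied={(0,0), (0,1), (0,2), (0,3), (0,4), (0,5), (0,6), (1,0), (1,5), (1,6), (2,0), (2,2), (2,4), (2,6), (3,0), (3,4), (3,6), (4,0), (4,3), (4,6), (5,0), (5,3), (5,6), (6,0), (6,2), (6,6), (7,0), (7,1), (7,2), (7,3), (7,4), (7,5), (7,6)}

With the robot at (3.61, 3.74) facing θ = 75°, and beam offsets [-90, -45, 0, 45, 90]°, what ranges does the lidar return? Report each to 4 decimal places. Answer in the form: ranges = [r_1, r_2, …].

ranges = [0.4038, 0.4503, 0.2692, 0.3002, 1.0046]

beam 1: φ=-90°, α=345°
  direction (0.9659, -0.2588); cell (3,3); t to first gridline: x 0.4038, y 2.8591 (then +1.0353 / +3.8637)
    (4,3) via x @ 0.4038  # hit
  → r_1 = 0.4038
beam 2: φ=-45°, α=30°
  direction (0.8660, 0.5000); cell (3,3); t to first gridline: x 0.4503, y 0.5200 (then +1.1547 / +2.0000)
    (4,3) via x @ 0.4503  # hit
  → r_2 = 0.4503
beam 3: φ=0°, α=75°
  direction (0.2588, 0.9659); cell (3,3); t to first gridline: x 1.5068, y 0.2692 (then +3.8637 / +1.0353)
    (3,4) via y @ 0.2692  # hit
  → r_3 = 0.2692
beam 4: φ=45°, α=120°
  direction (-0.5000, 0.8660); cell (3,3); t to first gridline: x 1.2200, y 0.3002 (then +2.0000 / +1.1547)
    (3,4) via y @ 0.3002  # hit
  → r_4 = 0.3002
beam 5: φ=90°, α=165°
  direction (-0.9659, 0.2588); cell (3,3); t to first gridline: x 0.6315, y 1.0046 (then +1.0353 / +3.8637)
    (2,3) via x @ 0.6315
    (2,4) via y @ 1.0046  # hit
  → r_5 = 1.0046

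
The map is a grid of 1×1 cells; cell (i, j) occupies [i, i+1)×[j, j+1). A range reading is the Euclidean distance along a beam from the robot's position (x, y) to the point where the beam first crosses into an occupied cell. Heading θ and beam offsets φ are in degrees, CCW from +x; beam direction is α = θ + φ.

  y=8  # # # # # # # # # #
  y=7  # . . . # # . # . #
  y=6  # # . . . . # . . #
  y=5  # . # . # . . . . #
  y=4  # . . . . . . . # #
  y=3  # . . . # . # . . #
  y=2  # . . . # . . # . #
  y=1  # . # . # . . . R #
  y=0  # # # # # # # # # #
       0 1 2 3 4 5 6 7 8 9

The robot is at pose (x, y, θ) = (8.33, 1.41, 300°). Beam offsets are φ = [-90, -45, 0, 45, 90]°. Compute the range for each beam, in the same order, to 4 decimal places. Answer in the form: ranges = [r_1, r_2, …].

ranges = [0.8200, 0.4245, 0.4734, 0.6936, 0.7736]

beam 1: φ=-90°, α=210°
  direction (-0.8660, -0.5000); cell (8,1); t to first gridline: x 0.3811, y 0.8200 (then +1.1547 / +2.0000)
    (7,1) via x @ 0.3811
    (7,0) via y @ 0.8200  # hit
  → r_1 = 0.8200
beam 2: φ=-45°, α=255°
  direction (-0.2588, -0.9659); cell (8,1); t to first gridline: x 1.2750, y 0.4245 (then +3.8637 / +1.0353)
    (8,0) via y @ 0.4245  # hit
  → r_2 = 0.4245
beam 3: φ=0°, α=300°
  direction (0.5000, -0.8660); cell (8,1); t to first gridline: x 1.3400, y 0.4734 (then +2.0000 / +1.1547)
    (8,0) via y @ 0.4734  # hit
  → r_3 = 0.4734
beam 4: φ=45°, α=345°
  direction (0.9659, -0.2588); cell (8,1); t to first gridline: x 0.6936, y 1.5841 (then +1.0353 / +3.8637)
    (9,1) via x @ 0.6936  # hit
  → r_4 = 0.6936
beam 5: φ=90°, α=30°
  direction (0.8660, 0.5000); cell (8,1); t to first gridline: x 0.7736, y 1.1800 (then +1.1547 / +2.0000)
    (9,1) via x @ 0.7736  # hit
  → r_5 = 0.7736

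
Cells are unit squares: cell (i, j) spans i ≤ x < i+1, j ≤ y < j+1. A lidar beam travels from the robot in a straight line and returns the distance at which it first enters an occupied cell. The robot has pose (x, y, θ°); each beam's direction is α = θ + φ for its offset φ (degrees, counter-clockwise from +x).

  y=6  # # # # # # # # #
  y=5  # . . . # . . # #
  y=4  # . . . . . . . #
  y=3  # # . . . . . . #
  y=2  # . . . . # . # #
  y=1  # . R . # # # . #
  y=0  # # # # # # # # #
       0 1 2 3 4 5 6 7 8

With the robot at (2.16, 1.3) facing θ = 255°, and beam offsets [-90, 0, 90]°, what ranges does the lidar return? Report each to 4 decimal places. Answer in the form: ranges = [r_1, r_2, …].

ranges = [1.2009, 0.3106, 1.1591]

beam 1: φ=-90°, α=165°
  dir = (cos 165°, sin 165°) = (-0.9659, 0.2588); from cell (2,1)
  next x-line at t=0.1656, next y-line at t=2.7046; Δt_x=1.0353, Δt_y=3.8637
    x: enter (1,1) at t=0.1656
    x: enter (0,1) at t=1.2009 ← occupied
  → r_1 = 1.2009
beam 2: φ=0°, α=255°
  dir = (cos 255°, sin 255°) = (-0.2588, -0.9659); from cell (2,1)
  next x-line at t=0.6182, next y-line at t=0.3106; Δt_x=3.8637, Δt_y=1.0353
    y: enter (2,0) at t=0.3106 ← occupied
  → r_2 = 0.3106
beam 3: φ=90°, α=345°
  dir = (cos 345°, sin 345°) = (0.9659, -0.2588); from cell (2,1)
  next x-line at t=0.8696, next y-line at t=1.1591; Δt_x=1.0353, Δt_y=3.8637
    x: enter (3,1) at t=0.8696
    y: enter (3,0) at t=1.1591 ← occupied
  → r_3 = 1.1591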